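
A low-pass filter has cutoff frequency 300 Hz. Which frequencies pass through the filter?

A low-pass filter passes all frequencies below the cutoff frequency 300 Hz and attenuates higher frequencies.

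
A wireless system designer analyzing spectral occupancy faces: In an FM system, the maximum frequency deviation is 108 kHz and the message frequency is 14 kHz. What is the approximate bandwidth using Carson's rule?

Carson's rule: BW = 2*(delta_f + f_m)
= 2*(108 + 14) kHz = 244 kHz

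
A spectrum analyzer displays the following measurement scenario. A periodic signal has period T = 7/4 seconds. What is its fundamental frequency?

The fundamental frequency is the reciprocal of the period.
f = 1/T = 1/(7/4) = 4/7 Hz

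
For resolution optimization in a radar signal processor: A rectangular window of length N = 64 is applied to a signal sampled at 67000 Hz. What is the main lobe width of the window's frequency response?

For a rectangular window of length N,
the main lobe width in frequency is 2*f_s/N.
= 2*67000/64 = 8375/4 Hz
This determines the minimum frequency separation for resolving two sinusoids.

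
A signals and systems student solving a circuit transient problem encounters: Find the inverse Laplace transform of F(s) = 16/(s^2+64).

Standard pair: w/(s^2+w^2) <-> sin(wt)*u(t)
Recognize w^2 = 64, so w = 8; numerator 16 = 2*8.
f(t) = 2*sin(8t)*u(t)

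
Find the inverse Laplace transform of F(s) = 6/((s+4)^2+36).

Standard pair: w/((s+a)^2+w^2) <-> e^(-at)*sin(wt)*u(t)
With a=4, w=6: f(t) = e^(-4t)*sin(6t)*u(t)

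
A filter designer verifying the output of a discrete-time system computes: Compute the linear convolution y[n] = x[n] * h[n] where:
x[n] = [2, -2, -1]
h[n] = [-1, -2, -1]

y[n] = sum_k x[k]*h[n-k]. Output length = len(x) + len(h) - 1 = 3 + 3 - 1 = 5.
y[0] = 2*-1 = -2
y[1] = -2*-1 + 2*-2 = -2
y[2] = -1*-1 + -2*-2 + 2*-1 = 3
y[3] = -1*-2 + -2*-1 = 4
y[4] = -1*-1 = 1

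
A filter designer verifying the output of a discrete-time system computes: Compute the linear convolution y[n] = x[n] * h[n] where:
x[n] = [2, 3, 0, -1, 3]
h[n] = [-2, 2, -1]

y[n] = sum_k x[k]*h[n-k]. Output length = len(x) + len(h) - 1 = 5 + 3 - 1 = 7.
y[0] = 2*-2 = -4
y[1] = 3*-2 + 2*2 = -2
y[2] = 0*-2 + 3*2 + 2*-1 = 4
y[3] = -1*-2 + 0*2 + 3*-1 = -1
y[4] = 3*-2 + -1*2 + 0*-1 = -8
y[5] = 3*2 + -1*-1 = 7
y[6] = 3*-1 = -3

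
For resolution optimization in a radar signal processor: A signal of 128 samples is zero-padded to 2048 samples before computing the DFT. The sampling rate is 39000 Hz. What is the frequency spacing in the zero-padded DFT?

Original DFT: N = 128, resolution = f_s/N = 39000/128 = 4875/16 Hz
Zero-padded DFT: N = 2048, resolution = f_s/N = 39000/2048 = 4875/256 Hz
Zero-padding interpolates the spectrum (finer frequency grid)
but does NOT improve the true spectral resolution (ability to resolve close frequencies).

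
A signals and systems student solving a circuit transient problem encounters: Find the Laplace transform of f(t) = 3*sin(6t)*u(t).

Standard pair: sin(wt)*u(t) <-> w/(s^2+w^2)
With w = 6: L{3*sin(6t)*u(t)} = 18/(s^2+36)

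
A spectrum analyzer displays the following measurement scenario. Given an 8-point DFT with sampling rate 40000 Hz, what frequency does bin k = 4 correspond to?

The frequency of DFT bin k is: f_k = k * f_s / N
f_4 = 4 * 40000 / 8 = 20000 Hz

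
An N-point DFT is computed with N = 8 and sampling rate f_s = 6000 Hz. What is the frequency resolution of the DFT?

DFT frequency resolution = f_s / N
= 6000 / 8 = 750 Hz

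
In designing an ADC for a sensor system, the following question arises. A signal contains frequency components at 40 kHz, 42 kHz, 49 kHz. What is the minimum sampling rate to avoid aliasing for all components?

The highest frequency component is f_max = 49 kHz.
Nyquist rate = 2 * f_max = 2 * 49 kHz = 98 kHz.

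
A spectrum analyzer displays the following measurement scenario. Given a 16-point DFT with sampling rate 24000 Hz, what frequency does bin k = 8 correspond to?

The frequency of DFT bin k is: f_k = k * f_s / N
f_8 = 8 * 24000 / 16 = 12000 Hz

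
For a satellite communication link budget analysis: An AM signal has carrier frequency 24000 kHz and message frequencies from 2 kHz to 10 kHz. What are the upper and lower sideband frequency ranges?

Upper sideband (USB) = fc + [fm_low, fm_high] = 24000 + [2, 10] = [24002, 24010] kHz
Lower sideband (LSB) = fc - [fm_high, fm_low] = 24000 - [10, 2] = [23990, 23998] kHz
Total occupied spectrum: 23990 kHz to 24010 kHz (plus carrier at 24000 kHz)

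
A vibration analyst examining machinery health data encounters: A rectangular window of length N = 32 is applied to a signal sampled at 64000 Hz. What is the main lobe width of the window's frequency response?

For a rectangular window of length N,
the main lobe width in frequency is 2*f_s/N.
= 2*64000/32 = 4000 Hz
This determines the minimum frequency separation for resolving two sinusoids.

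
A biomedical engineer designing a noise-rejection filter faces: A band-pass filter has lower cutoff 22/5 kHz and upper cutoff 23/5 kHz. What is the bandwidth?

Bandwidth = f_high - f_low
= 23/5 kHz - 22/5 kHz = 1/5 kHz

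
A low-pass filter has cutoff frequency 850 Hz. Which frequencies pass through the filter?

A low-pass filter passes all frequencies below the cutoff frequency 850 Hz and attenuates higher frequencies.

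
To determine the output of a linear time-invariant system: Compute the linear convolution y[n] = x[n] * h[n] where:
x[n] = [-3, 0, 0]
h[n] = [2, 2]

y[n] = sum_k x[k]*h[n-k]. Output length = len(x) + len(h) - 1 = 3 + 2 - 1 = 4.
y[0] = -3*2 = -6
y[1] = 0*2 + -3*2 = -6
y[2] = 0*2 + 0*2 = 0
y[3] = 0*2 = 0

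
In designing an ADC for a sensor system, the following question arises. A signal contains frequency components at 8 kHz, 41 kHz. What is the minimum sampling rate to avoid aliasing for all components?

The highest frequency component is f_max = 41 kHz.
Nyquist rate = 2 * f_max = 2 * 41 kHz = 82 kHz.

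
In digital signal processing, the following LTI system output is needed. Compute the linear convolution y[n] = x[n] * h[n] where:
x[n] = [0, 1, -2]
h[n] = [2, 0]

y[n] = sum_k x[k]*h[n-k]. Output length = len(x) + len(h) - 1 = 3 + 2 - 1 = 4.
y[0] = 0*2 = 0
y[1] = 1*2 + 0*0 = 2
y[2] = -2*2 + 1*0 = -4
y[3] = -2*0 = 0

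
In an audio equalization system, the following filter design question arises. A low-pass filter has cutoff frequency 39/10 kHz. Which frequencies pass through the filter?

A low-pass filter passes all frequencies below the cutoff frequency 39/10 kHz and attenuates higher frequencies.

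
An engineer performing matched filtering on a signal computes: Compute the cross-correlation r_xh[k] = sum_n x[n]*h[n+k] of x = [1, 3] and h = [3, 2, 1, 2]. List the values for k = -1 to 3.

Both sequences indexed from 0 and zero outside their support.
Lags with overlap: k = -1 to 3.
  r_xh[-1] = x[1]*h[0] = 9
  r_xh[0] = x[0]*h[0] + x[1]*h[1] = 9
  r_xh[1] = x[0]*h[1] + x[1]*h[2] = 5
  r_xh[2] = x[0]*h[2] + x[1]*h[3] = 7
  r_xh[3] = x[0]*h[3] = 2
r_xh = [9, 9, 5, 7, 2] (for k = -1, ..., 3)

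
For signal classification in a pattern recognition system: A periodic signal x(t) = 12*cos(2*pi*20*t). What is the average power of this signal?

Average power of A*cos(wt) is A^2/2.
P = 12^2 / 2 = 144/2 = 72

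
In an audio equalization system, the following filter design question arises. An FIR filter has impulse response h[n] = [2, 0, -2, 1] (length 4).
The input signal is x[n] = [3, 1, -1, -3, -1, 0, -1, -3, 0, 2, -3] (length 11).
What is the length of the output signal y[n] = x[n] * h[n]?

For linear convolution, the output length is:
len(y) = len(x) + len(h) - 1 = 11 + 4 - 1 = 14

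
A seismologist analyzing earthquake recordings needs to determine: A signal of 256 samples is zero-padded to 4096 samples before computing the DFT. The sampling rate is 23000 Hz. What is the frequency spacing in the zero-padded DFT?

Original DFT: N = 256, resolution = f_s/N = 23000/256 = 2875/32 Hz
Zero-padded DFT: N = 4096, resolution = f_s/N = 23000/4096 = 2875/512 Hz
Zero-padding interpolates the spectrum (finer frequency grid)
but does NOT improve the true spectral resolution (ability to resolve close frequencies).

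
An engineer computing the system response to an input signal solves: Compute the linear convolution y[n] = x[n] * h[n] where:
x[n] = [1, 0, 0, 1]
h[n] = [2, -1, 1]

y[n] = sum_k x[k]*h[n-k]. Output length = len(x) + len(h) - 1 = 4 + 3 - 1 = 6.
y[0] = 1*2 = 2
y[1] = 0*2 + 1*-1 = -1
y[2] = 0*2 + 0*-1 + 1*1 = 1
y[3] = 1*2 + 0*-1 + 0*1 = 2
y[4] = 1*-1 + 0*1 = -1
y[5] = 1*1 = 1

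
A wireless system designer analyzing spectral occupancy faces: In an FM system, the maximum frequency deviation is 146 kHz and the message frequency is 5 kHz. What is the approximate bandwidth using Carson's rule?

Carson's rule: BW = 2*(delta_f + f_m)
= 2*(146 + 5) kHz = 302 kHz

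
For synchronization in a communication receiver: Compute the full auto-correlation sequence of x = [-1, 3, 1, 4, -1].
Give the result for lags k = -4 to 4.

r_xx[k] = sum_m x[m]*x[m+k], indexed from 0, for k = -4 to 4:
  r_xx[-4] = x[4]*x[0] = 1
  r_xx[-3] = x[3]*x[0] + x[4]*x[1] = -7
  r_xx[-2] = x[2]*x[0] + x[3]*x[1] + x[4]*x[2] = 10
  r_xx[-1] = x[1]*x[0] + x[2]*x[1] + x[3]*x[2] + x[4]*x[3] = 0
  r_xx[0] = x[0]*x[0] + x[1]*x[1] + x[2]*x[2] + x[3]*x[3] + x[4]*x[4] = 28
  r_xx[1] = x[0]*x[1] + x[1]*x[2] + x[2]*x[3] + x[3]*x[4] = 0
  r_xx[2] = x[0]*x[2] + x[1]*x[3] + x[2]*x[4] = 10
  r_xx[3] = x[0]*x[3] + x[1]*x[4] = -7
  r_xx[4] = x[0]*x[4] = 1
r_xx = [1, -7, 10, 0, 28, 0, 10, -7, 1]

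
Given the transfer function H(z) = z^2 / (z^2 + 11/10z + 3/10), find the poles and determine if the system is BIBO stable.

Poles are roots of the denominator: z^2 + 11/10z + 3/10 = 0.
Quadratic formula: z = [-(11/10) +/- sqrt((11/10)^2 - 4*(3/10))] / 2
Discriminant = 121/100 - 6/5 = 1/100; sqrt = 1/10.
z = (-11/10 +/- 1/10) / 2 => z = -1/2 or z = -3/5.
|p1| = 1/2, |p2| = 3/5.
For BIBO stability, all poles must lie inside the unit circle (|p| < 1).
System is STABLE since both |p| < 1.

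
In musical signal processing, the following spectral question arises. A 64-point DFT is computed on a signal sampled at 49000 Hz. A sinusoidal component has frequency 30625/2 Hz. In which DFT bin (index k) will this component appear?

DFT frequency resolution = f_s/N = 49000/64 = 6125/8 Hz
Bin index k = f_signal / resolution = 30625/2 / 6125/8 = 20
The signal frequency 30625/2 Hz falls in DFT bin k = 20.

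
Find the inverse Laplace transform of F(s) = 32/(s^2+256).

Standard pair: w/(s^2+w^2) <-> sin(wt)*u(t)
Recognize w^2 = 256, so w = 16; numerator 32 = 2*16.
f(t) = 2*sin(16t)*u(t)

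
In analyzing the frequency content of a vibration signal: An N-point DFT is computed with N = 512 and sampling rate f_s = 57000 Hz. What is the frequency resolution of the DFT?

DFT frequency resolution = f_s / N
= 57000 / 512 = 7125/64 Hz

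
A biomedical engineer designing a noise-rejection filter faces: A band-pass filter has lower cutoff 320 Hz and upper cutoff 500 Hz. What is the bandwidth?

Bandwidth = f_high - f_low
= 500 Hz - 320 Hz = 180 Hz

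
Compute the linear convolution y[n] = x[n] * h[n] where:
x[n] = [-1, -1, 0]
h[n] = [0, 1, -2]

y[n] = sum_k x[k]*h[n-k]. Output length = len(x) + len(h) - 1 = 3 + 3 - 1 = 5.
y[0] = -1*0 = 0
y[1] = -1*0 + -1*1 = -1
y[2] = 0*0 + -1*1 + -1*-2 = 1
y[3] = 0*1 + -1*-2 = 2
y[4] = 0*-2 = 0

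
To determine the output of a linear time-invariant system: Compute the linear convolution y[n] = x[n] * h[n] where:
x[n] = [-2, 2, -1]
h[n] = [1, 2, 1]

y[n] = sum_k x[k]*h[n-k]. Output length = len(x) + len(h) - 1 = 3 + 3 - 1 = 5.
y[0] = -2*1 = -2
y[1] = 2*1 + -2*2 = -2
y[2] = -1*1 + 2*2 + -2*1 = 1
y[3] = -1*2 + 2*1 = 0
y[4] = -1*1 = -1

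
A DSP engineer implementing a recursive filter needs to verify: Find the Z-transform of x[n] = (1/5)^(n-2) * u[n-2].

Time-shifting property: if X(z) = Z{x[n]}, then Z{x[n-d]} = z^(-d) * X(z)
X(z) = z/(z - 1/5) for x[n] = (1/5)^n * u[n]
Z{x[n-2]} = z^(-2) * z/(z - 1/5) = z^(-1)/(z - 1/5)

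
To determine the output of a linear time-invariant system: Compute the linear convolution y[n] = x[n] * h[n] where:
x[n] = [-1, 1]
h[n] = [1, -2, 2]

y[n] = sum_k x[k]*h[n-k]. Output length = len(x) + len(h) - 1 = 2 + 3 - 1 = 4.
y[0] = -1*1 = -1
y[1] = 1*1 + -1*-2 = 3
y[2] = 1*-2 + -1*2 = -4
y[3] = 1*2 = 2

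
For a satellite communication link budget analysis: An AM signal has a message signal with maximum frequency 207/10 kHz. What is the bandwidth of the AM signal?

In AM (double-sideband), the bandwidth is twice the message frequency.
BW = 2 * f_m = 2 * 207/10 kHz = 207/5 kHz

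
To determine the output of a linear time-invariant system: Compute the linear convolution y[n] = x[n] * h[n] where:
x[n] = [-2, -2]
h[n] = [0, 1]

y[n] = sum_k x[k]*h[n-k]. Output length = len(x) + len(h) - 1 = 2 + 2 - 1 = 3.
y[0] = -2*0 = 0
y[1] = -2*0 + -2*1 = -2
y[2] = -2*1 = -2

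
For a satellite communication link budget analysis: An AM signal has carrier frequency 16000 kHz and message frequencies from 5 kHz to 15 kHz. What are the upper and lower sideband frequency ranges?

Upper sideband (USB) = fc + [fm_low, fm_high] = 16000 + [5, 15] = [16005, 16015] kHz
Lower sideband (LSB) = fc - [fm_high, fm_low] = 16000 - [15, 5] = [15985, 15995] kHz
Total occupied spectrum: 15985 kHz to 16015 kHz (plus carrier at 16000 kHz)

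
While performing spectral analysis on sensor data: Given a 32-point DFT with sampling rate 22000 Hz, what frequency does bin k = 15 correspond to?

The frequency of DFT bin k is: f_k = k * f_s / N
f_15 = 15 * 22000 / 32 = 20625/2 Hz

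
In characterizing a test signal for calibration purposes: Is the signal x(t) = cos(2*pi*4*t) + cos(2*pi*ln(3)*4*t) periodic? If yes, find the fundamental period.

f1 = 4 Hz, f2 = 4*ln(3) Hz
Ratio f2/f1 = ln(3), which is irrational.
Since the frequency ratio is irrational, no common period exists.
The signal is not periodic.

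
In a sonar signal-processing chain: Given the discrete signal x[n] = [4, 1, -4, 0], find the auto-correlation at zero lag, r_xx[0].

The auto-correlation at zero lag r_xx[0] equals the signal energy.
r_xx[0] = sum of x[n]^2 = 4^2 + 1^2 + (-4)^2 + 0^2
= 16 + 1 + 16 + 0 = 33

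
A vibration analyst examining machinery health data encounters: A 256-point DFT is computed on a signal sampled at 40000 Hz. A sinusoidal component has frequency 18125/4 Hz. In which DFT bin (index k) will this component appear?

DFT frequency resolution = f_s/N = 40000/256 = 625/4 Hz
Bin index k = f_signal / resolution = 18125/4 / 625/4 = 29
The signal frequency 18125/4 Hz falls in DFT bin k = 29.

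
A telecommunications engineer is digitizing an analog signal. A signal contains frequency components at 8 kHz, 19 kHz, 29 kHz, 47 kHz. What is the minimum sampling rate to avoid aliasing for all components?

The highest frequency component is f_max = 47 kHz.
Nyquist rate = 2 * f_max = 2 * 47 kHz = 94 kHz.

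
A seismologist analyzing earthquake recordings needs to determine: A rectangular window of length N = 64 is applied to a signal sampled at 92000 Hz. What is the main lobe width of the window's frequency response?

For a rectangular window of length N,
the main lobe width in frequency is 2*f_s/N.
= 2*92000/64 = 2875 Hz
This determines the minimum frequency separation for resolving two sinusoids.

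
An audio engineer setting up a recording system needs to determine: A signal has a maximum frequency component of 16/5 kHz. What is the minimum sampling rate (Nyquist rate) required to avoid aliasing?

By the Nyquist-Shannon sampling theorem,
the minimum sampling rate (Nyquist rate) must be at least 2 * f_max.
Nyquist rate = 2 * 16/5 kHz = 32/5 kHz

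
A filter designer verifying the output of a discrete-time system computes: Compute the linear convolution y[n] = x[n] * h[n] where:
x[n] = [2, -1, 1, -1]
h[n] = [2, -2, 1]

y[n] = sum_k x[k]*h[n-k]. Output length = len(x) + len(h) - 1 = 4 + 3 - 1 = 6.
y[0] = 2*2 = 4
y[1] = -1*2 + 2*-2 = -6
y[2] = 1*2 + -1*-2 + 2*1 = 6
y[3] = -1*2 + 1*-2 + -1*1 = -5
y[4] = -1*-2 + 1*1 = 3
y[5] = -1*1 = -1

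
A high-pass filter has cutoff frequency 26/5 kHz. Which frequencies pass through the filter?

A high-pass filter passes all frequencies above the cutoff frequency 26/5 kHz and attenuates lower frequencies.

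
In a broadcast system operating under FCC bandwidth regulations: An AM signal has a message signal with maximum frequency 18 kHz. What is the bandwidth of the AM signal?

In AM (double-sideband), the bandwidth is twice the message frequency.
BW = 2 * f_m = 2 * 18 kHz = 36 kHz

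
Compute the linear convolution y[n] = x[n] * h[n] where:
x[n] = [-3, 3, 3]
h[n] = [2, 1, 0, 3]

y[n] = sum_k x[k]*h[n-k]. Output length = len(x) + len(h) - 1 = 3 + 4 - 1 = 6.
y[0] = -3*2 = -6
y[1] = 3*2 + -3*1 = 3
y[2] = 3*2 + 3*1 + -3*0 = 9
y[3] = 3*1 + 3*0 + -3*3 = -6
y[4] = 3*0 + 3*3 = 9
y[5] = 3*3 = 9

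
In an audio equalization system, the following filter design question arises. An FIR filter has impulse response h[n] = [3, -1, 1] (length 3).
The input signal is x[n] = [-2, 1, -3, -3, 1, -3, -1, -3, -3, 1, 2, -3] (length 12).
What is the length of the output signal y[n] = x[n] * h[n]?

For linear convolution, the output length is:
len(y) = len(x) + len(h) - 1 = 12 + 3 - 1 = 14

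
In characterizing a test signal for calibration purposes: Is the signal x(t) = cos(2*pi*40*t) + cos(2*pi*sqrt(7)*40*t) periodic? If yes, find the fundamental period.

f1 = 40 Hz, f2 = 40*sqrt(7) Hz
Ratio f2/f1 = sqrt(7), which is irrational.
Since the frequency ratio is irrational, no common period exists.
The signal is not periodic.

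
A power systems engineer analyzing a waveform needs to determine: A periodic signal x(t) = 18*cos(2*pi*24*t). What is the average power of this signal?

Average power of A*cos(wt) is A^2/2.
P = 18^2 / 2 = 324/2 = 162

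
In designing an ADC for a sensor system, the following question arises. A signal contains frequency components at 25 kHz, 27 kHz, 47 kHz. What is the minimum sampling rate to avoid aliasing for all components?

The highest frequency component is f_max = 47 kHz.
Nyquist rate = 2 * f_max = 2 * 47 kHz = 94 kHz.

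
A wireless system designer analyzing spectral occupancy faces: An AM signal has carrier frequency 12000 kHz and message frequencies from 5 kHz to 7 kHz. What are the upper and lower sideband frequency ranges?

Upper sideband (USB) = fc + [fm_low, fm_high] = 12000 + [5, 7] = [12005, 12007] kHz
Lower sideband (LSB) = fc - [fm_high, fm_low] = 12000 - [7, 5] = [11993, 11995] kHz
Total occupied spectrum: 11993 kHz to 12007 kHz (plus carrier at 12000 kHz)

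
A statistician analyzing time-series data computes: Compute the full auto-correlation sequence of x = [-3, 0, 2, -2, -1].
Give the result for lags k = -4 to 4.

r_xx[k] = sum_m x[m]*x[m+k], indexed from 0, for k = -4 to 4:
  r_xx[-4] = x[4]*x[0] = 3
  r_xx[-3] = x[3]*x[0] + x[4]*x[1] = 6
  r_xx[-2] = x[2]*x[0] + x[3]*x[1] + x[4]*x[2] = -8
  r_xx[-1] = x[1]*x[0] + x[2]*x[1] + x[3]*x[2] + x[4]*x[3] = -2
  r_xx[0] = x[0]*x[0] + x[1]*x[1] + x[2]*x[2] + x[3]*x[3] + x[4]*x[4] = 18
  r_xx[1] = x[0]*x[1] + x[1]*x[2] + x[2]*x[3] + x[3]*x[4] = -2
  r_xx[2] = x[0]*x[2] + x[1]*x[3] + x[2]*x[4] = -8
  r_xx[3] = x[0]*x[3] + x[1]*x[4] = 6
  r_xx[4] = x[0]*x[4] = 3
r_xx = [3, 6, -8, -2, 18, -2, -8, 6, 3]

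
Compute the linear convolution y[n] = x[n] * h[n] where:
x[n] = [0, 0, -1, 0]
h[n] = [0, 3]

y[n] = sum_k x[k]*h[n-k]. Output length = len(x) + len(h) - 1 = 4 + 2 - 1 = 5.
y[0] = 0*0 = 0
y[1] = 0*0 + 0*3 = 0
y[2] = -1*0 + 0*3 = 0
y[3] = 0*0 + -1*3 = -3
y[4] = 0*3 = 0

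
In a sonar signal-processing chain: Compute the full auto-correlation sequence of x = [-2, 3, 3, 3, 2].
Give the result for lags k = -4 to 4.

r_xx[k] = sum_m x[m]*x[m+k], indexed from 0, for k = -4 to 4:
  r_xx[-4] = x[4]*x[0] = -4
  r_xx[-3] = x[3]*x[0] + x[4]*x[1] = 0
  r_xx[-2] = x[2]*x[0] + x[3]*x[1] + x[4]*x[2] = 9
  r_xx[-1] = x[1]*x[0] + x[2]*x[1] + x[3]*x[2] + x[4]*x[3] = 18
  r_xx[0] = x[0]*x[0] + x[1]*x[1] + x[2]*x[2] + x[3]*x[3] + x[4]*x[4] = 35
  r_xx[1] = x[0]*x[1] + x[1]*x[2] + x[2]*x[3] + x[3]*x[4] = 18
  r_xx[2] = x[0]*x[2] + x[1]*x[3] + x[2]*x[4] = 9
  r_xx[3] = x[0]*x[3] + x[1]*x[4] = 0
  r_xx[4] = x[0]*x[4] = -4
r_xx = [-4, 0, 9, 18, 35, 18, 9, 0, -4]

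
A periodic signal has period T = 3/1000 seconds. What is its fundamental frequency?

The fundamental frequency is the reciprocal of the period.
f = 1/T = 1/(3/1000) = 1000/3 Hz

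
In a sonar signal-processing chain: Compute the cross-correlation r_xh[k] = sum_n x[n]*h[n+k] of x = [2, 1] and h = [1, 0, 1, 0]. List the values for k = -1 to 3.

Both sequences indexed from 0 and zero outside their support.
Lags with overlap: k = -1 to 3.
  r_xh[-1] = x[1]*h[0] = 1
  r_xh[0] = x[0]*h[0] + x[1]*h[1] = 2
  r_xh[1] = x[0]*h[1] + x[1]*h[2] = 1
  r_xh[2] = x[0]*h[2] + x[1]*h[3] = 2
  r_xh[3] = x[0]*h[3] = 0
r_xh = [1, 2, 1, 2, 0] (for k = -1, ..., 3)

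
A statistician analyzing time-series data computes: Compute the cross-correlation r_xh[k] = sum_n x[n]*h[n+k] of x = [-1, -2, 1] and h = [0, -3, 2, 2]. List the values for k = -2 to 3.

Both sequences indexed from 0 and zero outside their support.
Lags with overlap: k = -2 to 3.
  r_xh[-2] = x[2]*h[0] = 0
  r_xh[-1] = x[1]*h[0] + x[2]*h[1] = -3
  r_xh[0] = x[0]*h[0] + x[1]*h[1] + x[2]*h[2] = 8
  r_xh[1] = x[0]*h[1] + x[1]*h[2] + x[2]*h[3] = 1
  r_xh[2] = x[0]*h[2] + x[1]*h[3] = -6
  r_xh[3] = x[0]*h[3] = -2
r_xh = [0, -3, 8, 1, -6, -2] (for k = -2, ..., 3)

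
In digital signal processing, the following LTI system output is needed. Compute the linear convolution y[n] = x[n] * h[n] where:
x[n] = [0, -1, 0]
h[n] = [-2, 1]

y[n] = sum_k x[k]*h[n-k]. Output length = len(x) + len(h) - 1 = 3 + 2 - 1 = 4.
y[0] = 0*-2 = 0
y[1] = -1*-2 + 0*1 = 2
y[2] = 0*-2 + -1*1 = -1
y[3] = 0*1 = 0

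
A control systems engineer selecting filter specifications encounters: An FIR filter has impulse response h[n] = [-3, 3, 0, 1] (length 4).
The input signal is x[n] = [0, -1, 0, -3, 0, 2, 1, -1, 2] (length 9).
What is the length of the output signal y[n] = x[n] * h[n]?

For linear convolution, the output length is:
len(y) = len(x) + len(h) - 1 = 9 + 4 - 1 = 12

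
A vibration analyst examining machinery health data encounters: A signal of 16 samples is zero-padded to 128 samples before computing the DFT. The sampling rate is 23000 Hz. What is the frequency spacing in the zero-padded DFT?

Original DFT: N = 16, resolution = f_s/N = 23000/16 = 2875/2 Hz
Zero-padded DFT: N = 128, resolution = f_s/N = 23000/128 = 2875/16 Hz
Zero-padding interpolates the spectrum (finer frequency grid)
but does NOT improve the true spectral resolution (ability to resolve close frequencies).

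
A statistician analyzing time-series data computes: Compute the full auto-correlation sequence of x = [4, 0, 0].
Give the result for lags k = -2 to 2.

r_xx[k] = sum_m x[m]*x[m+k], indexed from 0, for k = -2 to 2:
  r_xx[-2] = x[2]*x[0] = 0
  r_xx[-1] = x[1]*x[0] + x[2]*x[1] = 0
  r_xx[0] = x[0]*x[0] + x[1]*x[1] + x[2]*x[2] = 16
  r_xx[1] = x[0]*x[1] + x[1]*x[2] = 0
  r_xx[2] = x[0]*x[2] = 0
r_xx = [0, 0, 16, 0, 0]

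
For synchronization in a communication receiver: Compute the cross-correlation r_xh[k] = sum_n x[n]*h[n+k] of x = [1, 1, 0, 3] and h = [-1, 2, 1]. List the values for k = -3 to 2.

Both sequences indexed from 0 and zero outside their support.
Lags with overlap: k = -3 to 2.
  r_xh[-3] = x[3]*h[0] = -3
  r_xh[-2] = x[2]*h[0] + x[3]*h[1] = 6
  r_xh[-1] = x[1]*h[0] + x[2]*h[1] + x[3]*h[2] = 2
  r_xh[0] = x[0]*h[0] + x[1]*h[1] + x[2]*h[2] = 1
  r_xh[1] = x[0]*h[1] + x[1]*h[2] = 3
  r_xh[2] = x[0]*h[2] = 1
r_xh = [-3, 6, 2, 1, 3, 1] (for k = -3, ..., 2)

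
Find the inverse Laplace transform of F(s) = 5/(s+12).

Standard pair: k/(s+a) <-> k*e^(-at)*u(t)
With k=5, a=12: f(t) = 5*e^(-12t)*u(t)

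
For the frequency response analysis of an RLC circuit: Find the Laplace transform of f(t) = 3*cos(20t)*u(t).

Standard pair: cos(wt)*u(t) <-> s/(s^2+w^2)
With w = 20: L{3*cos(20t)*u(t)} = 3s/(s^2+400)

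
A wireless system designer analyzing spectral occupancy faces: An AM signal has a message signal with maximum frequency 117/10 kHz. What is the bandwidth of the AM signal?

In AM (double-sideband), the bandwidth is twice the message frequency.
BW = 2 * f_m = 2 * 117/10 kHz = 117/5 kHz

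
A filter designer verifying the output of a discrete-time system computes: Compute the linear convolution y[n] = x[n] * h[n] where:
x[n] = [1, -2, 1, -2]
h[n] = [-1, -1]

y[n] = sum_k x[k]*h[n-k]. Output length = len(x) + len(h) - 1 = 4 + 2 - 1 = 5.
y[0] = 1*-1 = -1
y[1] = -2*-1 + 1*-1 = 1
y[2] = 1*-1 + -2*-1 = 1
y[3] = -2*-1 + 1*-1 = 1
y[4] = -2*-1 = 2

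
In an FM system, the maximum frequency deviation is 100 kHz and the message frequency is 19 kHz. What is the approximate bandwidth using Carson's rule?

Carson's rule: BW = 2*(delta_f + f_m)
= 2*(100 + 19) kHz = 238 kHz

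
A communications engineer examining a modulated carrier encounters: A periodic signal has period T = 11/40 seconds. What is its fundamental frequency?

The fundamental frequency is the reciprocal of the period.
f = 1/T = 1/(11/40) = 40/11 Hz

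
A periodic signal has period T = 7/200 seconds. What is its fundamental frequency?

The fundamental frequency is the reciprocal of the period.
f = 1/T = 1/(7/200) = 200/7 Hz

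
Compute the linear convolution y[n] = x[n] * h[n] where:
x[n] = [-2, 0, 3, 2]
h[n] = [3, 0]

y[n] = sum_k x[k]*h[n-k]. Output length = len(x) + len(h) - 1 = 4 + 2 - 1 = 5.
y[0] = -2*3 = -6
y[1] = 0*3 + -2*0 = 0
y[2] = 3*3 + 0*0 = 9
y[3] = 2*3 + 3*0 = 6
y[4] = 2*0 = 0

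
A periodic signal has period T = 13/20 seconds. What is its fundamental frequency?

The fundamental frequency is the reciprocal of the period.
f = 1/T = 1/(13/20) = 20/13 Hz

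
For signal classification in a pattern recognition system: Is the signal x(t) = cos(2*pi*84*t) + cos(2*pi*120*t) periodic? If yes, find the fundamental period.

f1 = 84 Hz, f2 = 120 Hz
Period T1 = 1/84, T2 = 1/120
Ratio T1/T2 = 120/84, which is rational.
The signal is periodic with fundamental period T = 1/GCD(84,120) = 1/12 s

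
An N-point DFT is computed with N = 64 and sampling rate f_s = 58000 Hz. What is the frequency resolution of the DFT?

DFT frequency resolution = f_s / N
= 58000 / 64 = 3625/4 Hz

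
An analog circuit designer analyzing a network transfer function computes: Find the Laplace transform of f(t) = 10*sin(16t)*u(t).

Standard pair: sin(wt)*u(t) <-> w/(s^2+w^2)
With w = 16: L{10*sin(16t)*u(t)} = 160/(s^2+256)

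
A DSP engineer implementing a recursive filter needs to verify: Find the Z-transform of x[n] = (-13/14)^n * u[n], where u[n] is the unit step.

The Z-transform of a^n * u[n] is z/(z-a) for |z| > |a|.
Here a = -13/14, so X(z) = z/(z - (-13/14)) = 14z/(14z + 13)
ROC: |z| > 13/14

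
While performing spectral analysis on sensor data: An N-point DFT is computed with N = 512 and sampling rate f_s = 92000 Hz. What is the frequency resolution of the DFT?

DFT frequency resolution = f_s / N
= 92000 / 512 = 2875/16 Hz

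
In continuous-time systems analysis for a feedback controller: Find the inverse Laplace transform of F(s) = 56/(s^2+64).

Standard pair: w/(s^2+w^2) <-> sin(wt)*u(t)
Recognize w^2 = 64, so w = 8; numerator 56 = 7*8.
f(t) = 7*sin(8t)*u(t)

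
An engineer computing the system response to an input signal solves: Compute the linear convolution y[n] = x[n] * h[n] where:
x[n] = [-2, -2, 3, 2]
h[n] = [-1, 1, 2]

y[n] = sum_k x[k]*h[n-k]. Output length = len(x) + len(h) - 1 = 4 + 3 - 1 = 6.
y[0] = -2*-1 = 2
y[1] = -2*-1 + -2*1 = 0
y[2] = 3*-1 + -2*1 + -2*2 = -9
y[3] = 2*-1 + 3*1 + -2*2 = -3
y[4] = 2*1 + 3*2 = 8
y[5] = 2*2 = 4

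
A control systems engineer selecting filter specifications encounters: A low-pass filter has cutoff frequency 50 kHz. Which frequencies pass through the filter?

A low-pass filter passes all frequencies below the cutoff frequency 50 kHz and attenuates higher frequencies.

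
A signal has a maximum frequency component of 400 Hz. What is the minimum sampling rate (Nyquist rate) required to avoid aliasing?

By the Nyquist-Shannon sampling theorem,
the minimum sampling rate (Nyquist rate) must be at least 2 * f_max.
Nyquist rate = 2 * 400 Hz = 800 Hz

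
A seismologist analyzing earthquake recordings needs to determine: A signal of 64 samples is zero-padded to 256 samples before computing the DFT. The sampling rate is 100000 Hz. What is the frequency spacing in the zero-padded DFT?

Original DFT: N = 64, resolution = f_s/N = 100000/64 = 3125/2 Hz
Zero-padded DFT: N = 256, resolution = f_s/N = 100000/256 = 3125/8 Hz
Zero-padding interpolates the spectrum (finer frequency grid)
but does NOT improve the true spectral resolution (ability to resolve close frequencies).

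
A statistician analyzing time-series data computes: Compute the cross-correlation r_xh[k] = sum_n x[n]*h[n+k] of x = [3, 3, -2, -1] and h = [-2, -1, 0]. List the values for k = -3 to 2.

Both sequences indexed from 0 and zero outside their support.
Lags with overlap: k = -3 to 2.
  r_xh[-3] = x[3]*h[0] = 2
  r_xh[-2] = x[2]*h[0] + x[3]*h[1] = 5
  r_xh[-1] = x[1]*h[0] + x[2]*h[1] + x[3]*h[2] = -4
  r_xh[0] = x[0]*h[0] + x[1]*h[1] + x[2]*h[2] = -9
  r_xh[1] = x[0]*h[1] + x[1]*h[2] = -3
  r_xh[2] = x[0]*h[2] = 0
r_xh = [2, 5, -4, -9, -3, 0] (for k = -3, ..., 2)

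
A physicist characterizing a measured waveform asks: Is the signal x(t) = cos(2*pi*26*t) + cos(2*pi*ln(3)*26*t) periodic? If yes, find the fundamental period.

f1 = 26 Hz, f2 = 26*ln(3) Hz
Ratio f2/f1 = ln(3), which is irrational.
Since the frequency ratio is irrational, no common period exists.
The signal is not periodic.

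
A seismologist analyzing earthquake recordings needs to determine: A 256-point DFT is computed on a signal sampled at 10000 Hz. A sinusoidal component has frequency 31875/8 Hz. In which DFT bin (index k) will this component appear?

DFT frequency resolution = f_s/N = 10000/256 = 625/16 Hz
Bin index k = f_signal / resolution = 31875/8 / 625/16 = 102
The signal frequency 31875/8 Hz falls in DFT bin k = 102.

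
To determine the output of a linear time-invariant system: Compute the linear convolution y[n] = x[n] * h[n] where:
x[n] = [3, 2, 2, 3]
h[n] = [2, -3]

y[n] = sum_k x[k]*h[n-k]. Output length = len(x) + len(h) - 1 = 4 + 2 - 1 = 5.
y[0] = 3*2 = 6
y[1] = 2*2 + 3*-3 = -5
y[2] = 2*2 + 2*-3 = -2
y[3] = 3*2 + 2*-3 = 0
y[4] = 3*-3 = -9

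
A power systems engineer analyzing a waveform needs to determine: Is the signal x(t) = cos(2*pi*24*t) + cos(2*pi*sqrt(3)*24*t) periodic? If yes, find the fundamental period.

f1 = 24 Hz, f2 = 24*sqrt(3) Hz
Ratio f2/f1 = sqrt(3), which is irrational.
Since the frequency ratio is irrational, no common period exists.
The signal is not periodic.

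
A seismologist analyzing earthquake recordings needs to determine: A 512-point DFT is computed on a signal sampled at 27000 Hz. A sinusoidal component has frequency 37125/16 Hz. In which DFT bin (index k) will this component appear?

DFT frequency resolution = f_s/N = 27000/512 = 3375/64 Hz
Bin index k = f_signal / resolution = 37125/16 / 3375/64 = 44
The signal frequency 37125/16 Hz falls in DFT bin k = 44.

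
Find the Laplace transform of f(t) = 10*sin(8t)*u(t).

Standard pair: sin(wt)*u(t) <-> w/(s^2+w^2)
With w = 8: L{10*sin(8t)*u(t)} = 80/(s^2+64)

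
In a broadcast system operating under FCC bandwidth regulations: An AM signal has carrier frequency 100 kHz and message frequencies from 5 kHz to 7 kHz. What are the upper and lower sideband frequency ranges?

Upper sideband (USB) = fc + [fm_low, fm_high] = 100 + [5, 7] = [105, 107] kHz
Lower sideband (LSB) = fc - [fm_high, fm_low] = 100 - [7, 5] = [93, 95] kHz
Total occupied spectrum: 93 kHz to 107 kHz (plus carrier at 100 kHz)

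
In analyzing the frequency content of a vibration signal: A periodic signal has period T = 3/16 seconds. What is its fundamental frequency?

The fundamental frequency is the reciprocal of the period.
f = 1/T = 1/(3/16) = 16/3 Hz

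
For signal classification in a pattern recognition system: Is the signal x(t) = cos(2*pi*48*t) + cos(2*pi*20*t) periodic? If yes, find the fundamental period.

f1 = 48 Hz, f2 = 20 Hz
Period T1 = 1/48, T2 = 1/20
Ratio T1/T2 = 20/48, which is rational.
The signal is periodic with fundamental period T = 1/GCD(48,20) = 1/4 s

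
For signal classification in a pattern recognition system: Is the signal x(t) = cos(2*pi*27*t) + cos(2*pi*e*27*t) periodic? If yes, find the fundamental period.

f1 = 27 Hz, f2 = 27*e Hz
Ratio f2/f1 = e, which is irrational.
Since the frequency ratio is irrational, no common period exists.
The signal is not periodic.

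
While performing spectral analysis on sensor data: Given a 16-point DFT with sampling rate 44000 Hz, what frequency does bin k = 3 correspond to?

The frequency of DFT bin k is: f_k = k * f_s / N
f_3 = 3 * 44000 / 16 = 8250 Hz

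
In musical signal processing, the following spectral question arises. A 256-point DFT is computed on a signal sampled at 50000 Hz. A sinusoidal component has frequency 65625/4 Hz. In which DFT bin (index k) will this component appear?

DFT frequency resolution = f_s/N = 50000/256 = 3125/16 Hz
Bin index k = f_signal / resolution = 65625/4 / 3125/16 = 84
The signal frequency 65625/4 Hz falls in DFT bin k = 84.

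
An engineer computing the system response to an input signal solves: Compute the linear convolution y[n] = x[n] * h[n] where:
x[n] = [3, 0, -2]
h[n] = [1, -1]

y[n] = sum_k x[k]*h[n-k]. Output length = len(x) + len(h) - 1 = 3 + 2 - 1 = 4.
y[0] = 3*1 = 3
y[1] = 0*1 + 3*-1 = -3
y[2] = -2*1 + 0*-1 = -2
y[3] = -2*-1 = 2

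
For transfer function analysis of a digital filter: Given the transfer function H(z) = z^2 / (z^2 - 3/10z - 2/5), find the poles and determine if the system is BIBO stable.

Poles are roots of the denominator: z^2 - 3/10z - 2/5 = 0.
Quadratic formula: z = [-(-3/10) +/- sqrt((-3/10)^2 - 4*(-2/5))] / 2
Discriminant = 9/100 + 8/5 = 169/100; sqrt = 13/10.
z = (3/10 +/- 13/10) / 2 => z = 4/5 or z = -1/2.
|p1| = 4/5, |p2| = 1/2.
For BIBO stability, all poles must lie inside the unit circle (|p| < 1).
System is STABLE since both |p| < 1.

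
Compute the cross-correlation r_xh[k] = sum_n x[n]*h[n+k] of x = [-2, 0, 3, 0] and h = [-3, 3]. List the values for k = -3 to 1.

Both sequences indexed from 0 and zero outside their support.
Lags with overlap: k = -3 to 1.
  r_xh[-3] = x[3]*h[0] = 0
  r_xh[-2] = x[2]*h[0] + x[3]*h[1] = -9
  r_xh[-1] = x[1]*h[0] + x[2]*h[1] = 9
  r_xh[0] = x[0]*h[0] + x[1]*h[1] = 6
  r_xh[1] = x[0]*h[1] = -6
r_xh = [0, -9, 9, 6, -6] (for k = -3, ..., 1)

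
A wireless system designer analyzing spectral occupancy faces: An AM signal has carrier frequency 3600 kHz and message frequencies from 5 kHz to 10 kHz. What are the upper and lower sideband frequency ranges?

Upper sideband (USB) = fc + [fm_low, fm_high] = 3600 + [5, 10] = [3605, 3610] kHz
Lower sideband (LSB) = fc - [fm_high, fm_low] = 3600 - [10, 5] = [3590, 3595] kHz
Total occupied spectrum: 3590 kHz to 3610 kHz (plus carrier at 3600 kHz)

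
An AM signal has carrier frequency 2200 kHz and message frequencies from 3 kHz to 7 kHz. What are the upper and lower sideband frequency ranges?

Upper sideband (USB) = fc + [fm_low, fm_high] = 2200 + [3, 7] = [2203, 2207] kHz
Lower sideband (LSB) = fc - [fm_high, fm_low] = 2200 - [7, 3] = [2193, 2197] kHz
Total occupied spectrum: 2193 kHz to 2207 kHz (plus carrier at 2200 kHz)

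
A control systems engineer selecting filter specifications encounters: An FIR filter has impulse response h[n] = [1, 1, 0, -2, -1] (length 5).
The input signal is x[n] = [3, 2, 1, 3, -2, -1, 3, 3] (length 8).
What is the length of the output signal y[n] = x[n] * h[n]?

For linear convolution, the output length is:
len(y) = len(x) + len(h) - 1 = 8 + 5 - 1 = 12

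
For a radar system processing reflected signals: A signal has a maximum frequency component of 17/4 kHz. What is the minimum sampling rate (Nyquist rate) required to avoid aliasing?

By the Nyquist-Shannon sampling theorem,
the minimum sampling rate (Nyquist rate) must be at least 2 * f_max.
Nyquist rate = 2 * 17/4 kHz = 17/2 kHz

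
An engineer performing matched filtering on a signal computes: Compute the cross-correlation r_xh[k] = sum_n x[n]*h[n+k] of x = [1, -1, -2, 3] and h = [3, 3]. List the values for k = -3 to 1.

Both sequences indexed from 0 and zero outside their support.
Lags with overlap: k = -3 to 1.
  r_xh[-3] = x[3]*h[0] = 9
  r_xh[-2] = x[2]*h[0] + x[3]*h[1] = 3
  r_xh[-1] = x[1]*h[0] + x[2]*h[1] = -9
  r_xh[0] = x[0]*h[0] + x[1]*h[1] = 0
  r_xh[1] = x[0]*h[1] = 3
r_xh = [9, 3, -9, 0, 3] (for k = -3, ..., 1)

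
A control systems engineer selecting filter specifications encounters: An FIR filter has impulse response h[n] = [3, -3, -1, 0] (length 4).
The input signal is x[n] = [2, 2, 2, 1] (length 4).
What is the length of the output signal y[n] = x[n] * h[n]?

For linear convolution, the output length is:
len(y) = len(x) + len(h) - 1 = 4 + 4 - 1 = 7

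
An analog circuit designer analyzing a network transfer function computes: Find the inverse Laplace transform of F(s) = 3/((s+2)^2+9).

Standard pair: w/((s+a)^2+w^2) <-> e^(-at)*sin(wt)*u(t)
With a=2, w=3: f(t) = e^(-2t)*sin(3t)*u(t)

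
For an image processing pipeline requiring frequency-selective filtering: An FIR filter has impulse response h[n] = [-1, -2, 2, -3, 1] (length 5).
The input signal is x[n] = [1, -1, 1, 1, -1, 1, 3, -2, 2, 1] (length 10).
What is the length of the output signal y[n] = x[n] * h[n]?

For linear convolution, the output length is:
len(y) = len(x) + len(h) - 1 = 10 + 5 - 1 = 14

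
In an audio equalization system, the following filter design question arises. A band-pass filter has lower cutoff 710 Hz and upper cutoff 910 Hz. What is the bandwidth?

Bandwidth = f_high - f_low
= 910 Hz - 710 Hz = 200 Hz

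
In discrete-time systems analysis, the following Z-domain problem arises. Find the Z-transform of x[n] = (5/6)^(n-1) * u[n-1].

Time-shifting property: if X(z) = Z{x[n]}, then Z{x[n-d]} = z^(-d) * X(z)
X(z) = z/(z - 5/6) for x[n] = (5/6)^n * u[n]
Z{x[n-1]} = z^(-1) * z/(z - 5/6) = 1/(z - 5/6)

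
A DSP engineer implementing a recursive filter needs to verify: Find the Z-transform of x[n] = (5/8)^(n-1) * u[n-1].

Time-shifting property: if X(z) = Z{x[n]}, then Z{x[n-d]} = z^(-d) * X(z)
X(z) = z/(z - 5/8) for x[n] = (5/8)^n * u[n]
Z{x[n-1]} = z^(-1) * z/(z - 5/8) = 1/(z - 5/8)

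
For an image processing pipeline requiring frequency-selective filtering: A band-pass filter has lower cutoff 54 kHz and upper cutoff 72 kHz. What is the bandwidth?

Bandwidth = f_high - f_low
= 72 kHz - 54 kHz = 18 kHz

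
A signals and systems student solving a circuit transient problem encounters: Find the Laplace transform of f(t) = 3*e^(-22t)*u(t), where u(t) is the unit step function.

Standard Laplace transform pair:
e^(-at)*u(t) <-> 1/(s+a)
With a = 22: L{3*e^(-22t)*u(t)} = 3/(s+22), ROC: Re(s) > -22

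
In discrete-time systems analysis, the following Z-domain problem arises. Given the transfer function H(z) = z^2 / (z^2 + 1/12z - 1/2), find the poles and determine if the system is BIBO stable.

Poles are roots of the denominator: z^2 + 1/12z - 1/2 = 0.
Quadratic formula: z = [-(1/12) +/- sqrt((1/12)^2 - 4*(-1/2))] / 2
Discriminant = 1/144 + 2 = 289/144; sqrt = 17/12.
z = (-1/12 +/- 17/12) / 2 => z = 2/3 or z = -3/4.
|p1| = 2/3, |p2| = 3/4.
For BIBO stability, all poles must lie inside the unit circle (|p| < 1).
System is STABLE since both |p| < 1.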